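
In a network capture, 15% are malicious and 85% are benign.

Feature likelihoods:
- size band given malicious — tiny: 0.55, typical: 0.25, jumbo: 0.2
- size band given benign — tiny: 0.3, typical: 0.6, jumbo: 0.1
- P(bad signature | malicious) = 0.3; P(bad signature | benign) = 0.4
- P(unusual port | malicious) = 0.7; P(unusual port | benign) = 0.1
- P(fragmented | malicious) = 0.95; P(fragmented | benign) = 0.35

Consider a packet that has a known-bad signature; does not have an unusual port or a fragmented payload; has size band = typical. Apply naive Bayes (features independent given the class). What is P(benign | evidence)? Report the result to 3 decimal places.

malicious: 0.15 × 0.25 × 0.3 × (1−0.7) × (1−0.95) = 0.00016875
benign: 0.85 × 0.6 × 0.4 × (1−0.1) × (1−0.35) = 0.11934
P(benign | x) = 0.11934 / 0.11950875 ≈ 0.999

0.999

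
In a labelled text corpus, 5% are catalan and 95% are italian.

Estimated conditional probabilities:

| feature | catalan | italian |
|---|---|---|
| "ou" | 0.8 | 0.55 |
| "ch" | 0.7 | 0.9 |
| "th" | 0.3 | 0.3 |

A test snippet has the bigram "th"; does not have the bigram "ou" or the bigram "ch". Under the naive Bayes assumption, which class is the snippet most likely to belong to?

italian

catalan: 0.05 × (1−0.8) × (1−0.7) × 0.3 = 0.0009
italian: 0.95 × (1−0.55) × (1−0.9) × 0.3 = 0.012825
Highest score → italian.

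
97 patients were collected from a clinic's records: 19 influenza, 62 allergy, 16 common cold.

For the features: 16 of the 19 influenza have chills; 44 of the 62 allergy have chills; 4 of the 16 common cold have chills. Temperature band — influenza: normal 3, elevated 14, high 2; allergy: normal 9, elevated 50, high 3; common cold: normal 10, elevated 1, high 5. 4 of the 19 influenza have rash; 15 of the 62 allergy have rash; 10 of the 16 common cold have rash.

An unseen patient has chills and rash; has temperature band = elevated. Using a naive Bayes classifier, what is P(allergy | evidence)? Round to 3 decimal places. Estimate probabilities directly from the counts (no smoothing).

influenza: (19/97) × (16/19) × (14/19) × (4/19) ≈ 0.0255876
allergy: (62/97) × (44/62) × (50/62) × (15/62) ≈ 0.0885032
common cold: (16/97) × (4/16) × (1/16) × (10/16) ≈ 0.00161082
P(allergy | x) = 0.0885032 / 0.11570162 ≈ 0.765

0.765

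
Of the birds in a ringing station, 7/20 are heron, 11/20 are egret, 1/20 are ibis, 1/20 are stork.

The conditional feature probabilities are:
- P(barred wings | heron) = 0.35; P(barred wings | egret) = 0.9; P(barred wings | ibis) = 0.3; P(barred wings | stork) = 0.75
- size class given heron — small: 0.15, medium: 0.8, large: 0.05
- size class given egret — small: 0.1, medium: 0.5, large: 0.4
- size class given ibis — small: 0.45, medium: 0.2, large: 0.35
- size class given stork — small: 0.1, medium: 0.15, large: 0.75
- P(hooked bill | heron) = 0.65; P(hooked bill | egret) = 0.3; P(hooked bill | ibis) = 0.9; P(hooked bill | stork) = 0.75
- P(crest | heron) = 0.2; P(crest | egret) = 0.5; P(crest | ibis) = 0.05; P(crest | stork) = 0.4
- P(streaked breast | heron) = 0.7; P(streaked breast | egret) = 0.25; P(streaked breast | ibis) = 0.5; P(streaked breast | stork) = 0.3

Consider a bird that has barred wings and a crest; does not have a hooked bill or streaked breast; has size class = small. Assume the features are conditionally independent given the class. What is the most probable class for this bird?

egret

heron: 0.35 × 0.35 × 0.15 × (1−0.65) × 0.2 × (1−0.7) = 0.000385875
egret: 0.55 × 0.9 × 0.1 × (1−0.3) × 0.5 × (1−0.25) = 0.01299375
ibis: 0.05 × 0.3 × 0.45 × (1−0.9) × 0.05 × (1−0.5) = 0.000016875
stork: 0.05 × 0.75 × 0.1 × (1−0.75) × 0.4 × (1−0.3) = 0.0002625
Highest score → egret.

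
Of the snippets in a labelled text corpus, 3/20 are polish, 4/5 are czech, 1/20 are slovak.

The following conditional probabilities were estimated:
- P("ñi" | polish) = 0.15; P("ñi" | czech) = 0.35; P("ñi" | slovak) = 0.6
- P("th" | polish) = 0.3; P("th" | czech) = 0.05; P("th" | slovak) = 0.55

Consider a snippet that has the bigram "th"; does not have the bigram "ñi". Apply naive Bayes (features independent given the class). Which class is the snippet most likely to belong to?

polish

polish: 0.15 × (1−0.15) × 0.3 = 0.03825
czech: 0.8 × (1−0.35) × 0.05 = 0.026
slovak: 0.05 × (1−0.6) × 0.55 = 0.011
Highest score → polish.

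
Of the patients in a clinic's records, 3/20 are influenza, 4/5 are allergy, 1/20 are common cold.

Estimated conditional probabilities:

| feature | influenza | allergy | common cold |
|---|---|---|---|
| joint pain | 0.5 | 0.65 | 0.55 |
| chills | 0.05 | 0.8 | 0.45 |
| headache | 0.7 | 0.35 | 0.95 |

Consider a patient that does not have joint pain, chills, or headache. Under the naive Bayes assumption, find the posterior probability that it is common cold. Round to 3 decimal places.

0.011

influenza: 0.15 × (1−0.5) × (1−0.05) × (1−0.7) = 0.021375
allergy: 0.8 × (1−0.65) × (1−0.8) × (1−0.35) = 0.0364
common cold: 0.05 × (1−0.55) × (1−0.45) × (1−0.95) = 0.00061875
P(common cold | x) = 0.00061875 / 0.05839375 ≈ 0.011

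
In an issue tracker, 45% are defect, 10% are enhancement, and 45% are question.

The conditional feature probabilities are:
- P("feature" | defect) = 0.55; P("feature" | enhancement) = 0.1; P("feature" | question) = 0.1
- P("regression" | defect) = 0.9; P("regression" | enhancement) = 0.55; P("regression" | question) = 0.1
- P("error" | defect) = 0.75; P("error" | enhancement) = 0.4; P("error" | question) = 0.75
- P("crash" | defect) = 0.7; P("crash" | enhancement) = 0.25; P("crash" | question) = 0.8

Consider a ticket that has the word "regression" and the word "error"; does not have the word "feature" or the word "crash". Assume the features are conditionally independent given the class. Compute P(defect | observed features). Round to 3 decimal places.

defect: 0.45 × (1−0.55) × 0.9 × 0.75 × (1−0.7) = 0.04100625
enhancement: 0.1 × (1−0.1) × 0.55 × 0.4 × (1−0.25) = 0.01485
question: 0.45 × (1−0.1) × 0.1 × 0.75 × (1−0.8) = 0.006075
P(defect | x) = 0.04100625 / 0.06193125 ≈ 0.662

0.662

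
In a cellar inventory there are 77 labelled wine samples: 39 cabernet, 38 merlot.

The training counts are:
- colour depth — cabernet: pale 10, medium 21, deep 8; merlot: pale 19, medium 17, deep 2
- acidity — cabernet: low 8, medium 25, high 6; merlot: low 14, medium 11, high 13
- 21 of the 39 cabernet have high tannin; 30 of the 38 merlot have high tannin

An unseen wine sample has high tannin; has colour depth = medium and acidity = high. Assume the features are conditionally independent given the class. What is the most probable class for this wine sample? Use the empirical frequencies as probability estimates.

merlot

cabernet: (39/77) × (21/39) × (6/39) × (21/39) ≈ 0.0225928
merlot: (38/77) × (17/38) × (13/38) × (30/38) ≈ 0.0596287
Highest score → merlot.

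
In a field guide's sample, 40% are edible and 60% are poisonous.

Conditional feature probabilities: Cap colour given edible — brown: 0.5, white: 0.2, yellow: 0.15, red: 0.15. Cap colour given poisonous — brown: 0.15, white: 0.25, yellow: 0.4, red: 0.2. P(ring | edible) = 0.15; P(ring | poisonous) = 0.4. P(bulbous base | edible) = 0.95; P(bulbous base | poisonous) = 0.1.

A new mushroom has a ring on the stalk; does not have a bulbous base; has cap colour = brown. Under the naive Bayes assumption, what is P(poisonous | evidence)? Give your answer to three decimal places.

0.956

edible: 0.4 × 0.5 × 0.15 × (1−0.95) = 0.0015
poisonous: 0.6 × 0.15 × 0.4 × (1−0.1) = 0.0324
P(poisonous | x) = 0.0324 / 0.0339 ≈ 0.956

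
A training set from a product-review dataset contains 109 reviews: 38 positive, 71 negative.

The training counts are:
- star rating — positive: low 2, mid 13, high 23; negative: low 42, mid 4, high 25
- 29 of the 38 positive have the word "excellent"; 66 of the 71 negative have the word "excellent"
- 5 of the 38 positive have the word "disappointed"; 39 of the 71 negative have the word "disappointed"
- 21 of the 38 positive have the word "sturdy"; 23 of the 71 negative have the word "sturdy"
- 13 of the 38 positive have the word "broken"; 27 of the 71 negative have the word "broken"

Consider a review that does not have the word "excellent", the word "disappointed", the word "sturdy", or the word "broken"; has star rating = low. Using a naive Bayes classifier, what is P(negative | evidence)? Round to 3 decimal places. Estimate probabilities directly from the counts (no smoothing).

0.822

positive: (38/109) × (2/38) × (9/38) × (33/38) × (17/38) × (25/38) ≈ 0.00111075
negative: (71/109) × (42/71) × (5/71) × (32/71) × (48/71) × (44/71) ≈ 0.00512393
P(negative | x) = 0.00512393 / 0.00623468 ≈ 0.822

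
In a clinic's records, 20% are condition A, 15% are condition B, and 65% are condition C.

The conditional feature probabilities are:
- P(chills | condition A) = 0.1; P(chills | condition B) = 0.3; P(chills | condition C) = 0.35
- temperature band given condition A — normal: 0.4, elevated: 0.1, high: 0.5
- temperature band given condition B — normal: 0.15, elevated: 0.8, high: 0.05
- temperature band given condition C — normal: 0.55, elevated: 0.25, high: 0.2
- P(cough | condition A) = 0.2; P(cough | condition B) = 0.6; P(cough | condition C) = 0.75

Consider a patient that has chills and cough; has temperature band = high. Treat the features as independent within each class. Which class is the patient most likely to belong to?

condition A: 0.2 × 0.1 × 0.5 × 0.2 = 0.002
condition B: 0.15 × 0.3 × 0.05 × 0.6 = 0.00135
condition C: 0.65 × 0.35 × 0.2 × 0.75 = 0.034125
Highest score → condition C.

condition C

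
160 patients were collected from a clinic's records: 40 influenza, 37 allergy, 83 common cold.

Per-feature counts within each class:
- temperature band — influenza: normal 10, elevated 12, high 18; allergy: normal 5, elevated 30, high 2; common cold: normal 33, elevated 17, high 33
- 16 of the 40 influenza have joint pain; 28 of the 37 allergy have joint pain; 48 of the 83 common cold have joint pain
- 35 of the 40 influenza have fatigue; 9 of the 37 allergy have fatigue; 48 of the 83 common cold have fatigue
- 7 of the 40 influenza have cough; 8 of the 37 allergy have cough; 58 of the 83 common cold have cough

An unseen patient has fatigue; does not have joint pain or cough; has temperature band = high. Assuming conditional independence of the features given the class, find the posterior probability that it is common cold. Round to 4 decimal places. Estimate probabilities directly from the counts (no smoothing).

0.2350

influenza: (40/160) × (18/40) × (24/40) × (35/40) × (33/40) = 0.0487265625
allergy: (37/160) × (2/37) × (9/37) × (9/37) × (29/37) ≈ 0.000579679
common cold: (83/160) × (33/83) × (35/83) × (48/83) × (25/83) ≈ 0.0151499
P(common cold | x) = 0.0151499 / 0.0644561415 ≈ 0.2350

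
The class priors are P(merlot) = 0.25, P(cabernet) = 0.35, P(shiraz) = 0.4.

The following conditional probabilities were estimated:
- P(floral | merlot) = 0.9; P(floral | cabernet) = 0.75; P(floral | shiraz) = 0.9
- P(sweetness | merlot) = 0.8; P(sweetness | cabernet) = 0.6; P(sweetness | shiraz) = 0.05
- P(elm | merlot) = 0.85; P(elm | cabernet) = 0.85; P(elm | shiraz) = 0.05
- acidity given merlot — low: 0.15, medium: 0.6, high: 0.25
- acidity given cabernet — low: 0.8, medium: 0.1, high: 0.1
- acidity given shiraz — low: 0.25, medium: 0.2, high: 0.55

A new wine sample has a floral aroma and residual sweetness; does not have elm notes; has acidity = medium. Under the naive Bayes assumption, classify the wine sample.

merlot: 0.25 × 0.9 × 0.8 × (1−0.85) × 0.6 = 0.0162
cabernet: 0.35 × 0.75 × 0.6 × (1−0.85) × 0.1 = 0.0023625
shiraz: 0.4 × 0.9 × 0.05 × (1−0.05) × 0.2 = 0.00342
Highest score → merlot.

merlot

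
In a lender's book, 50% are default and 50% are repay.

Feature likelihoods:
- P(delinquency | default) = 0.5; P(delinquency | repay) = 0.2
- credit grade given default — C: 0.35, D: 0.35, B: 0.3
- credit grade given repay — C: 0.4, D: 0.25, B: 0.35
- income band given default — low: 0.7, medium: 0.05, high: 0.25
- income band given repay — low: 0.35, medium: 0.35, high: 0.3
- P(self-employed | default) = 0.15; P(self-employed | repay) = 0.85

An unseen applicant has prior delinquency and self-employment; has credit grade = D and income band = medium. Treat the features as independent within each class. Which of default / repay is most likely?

default: 0.5 × 0.5 × 0.35 × 0.05 × 0.15 = 0.00065625
repay: 0.5 × 0.2 × 0.25 × 0.35 × 0.85 = 0.0074375
Highest score → repay.

repay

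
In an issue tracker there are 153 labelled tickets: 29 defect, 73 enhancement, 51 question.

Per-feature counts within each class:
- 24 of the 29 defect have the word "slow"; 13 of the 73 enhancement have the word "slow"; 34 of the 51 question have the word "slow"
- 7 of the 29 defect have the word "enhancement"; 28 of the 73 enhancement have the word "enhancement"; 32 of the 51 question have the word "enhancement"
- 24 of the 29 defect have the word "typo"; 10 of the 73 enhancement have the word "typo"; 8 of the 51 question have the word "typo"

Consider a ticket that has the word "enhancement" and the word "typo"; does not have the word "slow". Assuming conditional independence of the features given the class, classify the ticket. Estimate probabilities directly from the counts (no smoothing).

defect: (29/153) × (5/29) × (7/29) × (24/29) ≈ 0.00652818
enhancement: (73/153) × (60/73) × (28/73) × (10/73) ≈ 0.020605
question: (51/153) × (17/51) × (32/51) × (8/51) ≈ 0.010936
Highest score → enhancement.

enhancement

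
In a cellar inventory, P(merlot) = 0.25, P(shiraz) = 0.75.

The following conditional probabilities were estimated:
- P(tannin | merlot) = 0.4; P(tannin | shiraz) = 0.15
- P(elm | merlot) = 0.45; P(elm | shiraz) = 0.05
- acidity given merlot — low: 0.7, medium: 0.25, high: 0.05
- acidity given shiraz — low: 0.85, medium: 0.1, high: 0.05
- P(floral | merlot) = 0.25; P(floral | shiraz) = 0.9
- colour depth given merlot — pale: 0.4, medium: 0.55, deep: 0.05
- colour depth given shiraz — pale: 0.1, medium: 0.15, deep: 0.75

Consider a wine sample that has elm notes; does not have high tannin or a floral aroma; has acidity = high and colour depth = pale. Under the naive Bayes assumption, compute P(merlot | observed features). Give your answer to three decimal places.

0.985

merlot: 0.25 × (1−0.4) × 0.45 × 0.05 × (1−0.25) × 0.4 = 0.0010125
shiraz: 0.75 × (1−0.15) × 0.05 × 0.05 × (1−0.9) × 0.1 = 0.0000159375
P(merlot | x) = 0.0010125 / 0.0010284375 ≈ 0.985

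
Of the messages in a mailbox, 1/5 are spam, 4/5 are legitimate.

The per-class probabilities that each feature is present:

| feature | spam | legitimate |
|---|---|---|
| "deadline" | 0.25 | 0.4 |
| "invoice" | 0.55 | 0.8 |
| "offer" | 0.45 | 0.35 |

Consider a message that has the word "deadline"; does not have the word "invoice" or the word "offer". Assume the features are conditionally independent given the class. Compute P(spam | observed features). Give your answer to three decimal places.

0.229

spam: 0.2 × 0.25 × (1−0.55) × (1−0.45) = 0.012375
legitimate: 0.8 × 0.4 × (1−0.8) × (1−0.35) = 0.0416
P(spam | x) = 0.012375 / 0.053975 ≈ 0.229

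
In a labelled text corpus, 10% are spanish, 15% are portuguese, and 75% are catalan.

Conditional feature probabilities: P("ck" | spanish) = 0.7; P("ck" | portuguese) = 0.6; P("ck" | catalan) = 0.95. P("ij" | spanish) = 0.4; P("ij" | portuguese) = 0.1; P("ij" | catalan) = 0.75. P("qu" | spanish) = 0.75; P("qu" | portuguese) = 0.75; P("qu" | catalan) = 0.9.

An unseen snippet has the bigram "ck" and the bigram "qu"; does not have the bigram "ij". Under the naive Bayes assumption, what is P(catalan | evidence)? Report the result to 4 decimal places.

0.6347

spanish: 0.1 × 0.7 × (1−0.4) × 0.75 = 0.0315
portuguese: 0.15 × 0.6 × (1−0.1) × 0.75 = 0.06075
catalan: 0.75 × 0.95 × (1−0.75) × 0.9 = 0.1603125
P(catalan | x) = 0.1603125 / 0.2525625 ≈ 0.6347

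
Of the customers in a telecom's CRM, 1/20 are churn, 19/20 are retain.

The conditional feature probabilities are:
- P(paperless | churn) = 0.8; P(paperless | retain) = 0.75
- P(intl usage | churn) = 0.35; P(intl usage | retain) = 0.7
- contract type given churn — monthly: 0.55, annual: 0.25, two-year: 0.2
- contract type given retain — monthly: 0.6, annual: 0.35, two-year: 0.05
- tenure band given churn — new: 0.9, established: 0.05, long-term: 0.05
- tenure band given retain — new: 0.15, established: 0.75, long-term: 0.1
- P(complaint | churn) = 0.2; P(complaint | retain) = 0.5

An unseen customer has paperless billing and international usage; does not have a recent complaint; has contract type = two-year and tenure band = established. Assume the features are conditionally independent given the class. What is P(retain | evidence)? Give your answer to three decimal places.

0.988

churn: 0.05 × 0.8 × 0.35 × 0.2 × 0.05 × (1−0.2) = 0.000112
retain: 0.95 × 0.75 × 0.7 × 0.05 × 0.75 × (1−0.5) = 0.0093515625
P(retain | x) = 0.0093515625 / 0.0094635625 ≈ 0.988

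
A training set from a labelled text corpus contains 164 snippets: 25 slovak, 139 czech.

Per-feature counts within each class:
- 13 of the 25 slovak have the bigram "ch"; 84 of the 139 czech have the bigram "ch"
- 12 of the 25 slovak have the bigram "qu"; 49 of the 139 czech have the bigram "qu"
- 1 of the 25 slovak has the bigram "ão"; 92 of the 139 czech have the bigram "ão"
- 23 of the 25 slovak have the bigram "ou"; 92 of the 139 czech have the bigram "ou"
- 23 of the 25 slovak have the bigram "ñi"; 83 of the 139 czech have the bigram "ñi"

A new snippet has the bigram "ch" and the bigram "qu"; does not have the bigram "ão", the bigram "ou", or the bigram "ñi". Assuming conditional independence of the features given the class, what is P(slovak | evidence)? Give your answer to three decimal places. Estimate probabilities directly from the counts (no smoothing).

slovak: (25/164) × (13/25) × (12/25) × (24/25) × (2/25) × (2/25) ≈ 0.000233772
czech: (139/164) × (84/139) × (49/139) × (47/139) × (47/139) × (56/139) ≈ 0.0083168
P(slovak | x) = 0.000233772 / 0.008550572 ≈ 0.027

0.027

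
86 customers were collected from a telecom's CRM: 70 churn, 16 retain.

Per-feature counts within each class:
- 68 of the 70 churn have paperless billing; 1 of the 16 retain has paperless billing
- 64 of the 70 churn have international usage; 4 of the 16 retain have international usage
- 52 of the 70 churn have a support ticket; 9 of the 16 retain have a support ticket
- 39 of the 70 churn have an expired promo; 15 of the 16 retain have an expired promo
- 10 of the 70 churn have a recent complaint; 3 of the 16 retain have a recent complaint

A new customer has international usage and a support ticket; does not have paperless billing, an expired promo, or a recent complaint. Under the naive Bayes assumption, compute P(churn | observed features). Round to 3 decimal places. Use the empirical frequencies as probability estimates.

churn: (70/86) × (2/70) × (64/70) × (52/70) × (31/70) × (60/70) ≈ 0.00599564
retain: (16/86) × (15/16) × (4/16) × (9/16) × (1/16) × (13/16) ≈ 0.00124554
P(churn | x) = 0.00599564 / 0.00724118 ≈ 0.828

0.828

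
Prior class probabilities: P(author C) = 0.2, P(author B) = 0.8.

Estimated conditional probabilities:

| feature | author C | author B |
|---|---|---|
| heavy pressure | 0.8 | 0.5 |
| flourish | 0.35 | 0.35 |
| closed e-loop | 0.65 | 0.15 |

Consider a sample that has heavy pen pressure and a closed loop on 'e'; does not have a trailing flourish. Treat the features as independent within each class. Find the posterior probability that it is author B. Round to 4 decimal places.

0.3659

author C: 0.2 × 0.8 × (1−0.35) × 0.65 = 0.0676
author B: 0.8 × 0.5 × (1−0.35) × 0.15 = 0.039
P(author B | x) = 0.039 / 0.1066 ≈ 0.3659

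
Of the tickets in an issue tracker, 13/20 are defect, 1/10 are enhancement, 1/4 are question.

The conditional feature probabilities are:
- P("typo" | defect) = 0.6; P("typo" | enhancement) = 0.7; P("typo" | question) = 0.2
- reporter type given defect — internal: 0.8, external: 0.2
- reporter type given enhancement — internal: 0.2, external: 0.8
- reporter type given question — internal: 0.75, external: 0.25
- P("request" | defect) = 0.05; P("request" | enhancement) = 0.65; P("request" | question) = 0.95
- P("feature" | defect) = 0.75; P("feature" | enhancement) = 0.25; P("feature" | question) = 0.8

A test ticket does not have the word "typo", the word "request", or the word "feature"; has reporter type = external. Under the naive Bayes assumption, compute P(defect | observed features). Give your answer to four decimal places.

0.6449

defect: 0.65 × (1−0.6) × 0.2 × (1−0.05) × (1−0.75) = 0.01235
enhancement: 0.1 × (1−0.7) × 0.8 × (1−0.65) × (1−0.25) = 0.0063
question: 0.25 × (1−0.2) × 0.25 × (1−0.95) × (1−0.8) = 0.0005
P(defect | x) = 0.01235 / 0.01915 ≈ 0.6449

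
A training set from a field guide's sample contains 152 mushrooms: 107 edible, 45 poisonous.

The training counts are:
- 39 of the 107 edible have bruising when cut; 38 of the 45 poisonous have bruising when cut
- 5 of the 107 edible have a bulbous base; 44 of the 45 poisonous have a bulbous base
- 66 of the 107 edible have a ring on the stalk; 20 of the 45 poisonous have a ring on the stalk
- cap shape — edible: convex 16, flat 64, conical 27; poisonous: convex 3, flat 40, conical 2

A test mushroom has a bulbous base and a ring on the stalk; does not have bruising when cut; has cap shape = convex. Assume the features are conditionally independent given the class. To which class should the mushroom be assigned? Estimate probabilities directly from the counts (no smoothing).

edible

edible: (107/152) × (68/107) × (5/107) × (66/107) × (16/107) ≈ 0.00192818
poisonous: (45/152) × (7/45) × (44/45) × (20/45) × (3/45) ≈ 0.0013342
Highest score → edible.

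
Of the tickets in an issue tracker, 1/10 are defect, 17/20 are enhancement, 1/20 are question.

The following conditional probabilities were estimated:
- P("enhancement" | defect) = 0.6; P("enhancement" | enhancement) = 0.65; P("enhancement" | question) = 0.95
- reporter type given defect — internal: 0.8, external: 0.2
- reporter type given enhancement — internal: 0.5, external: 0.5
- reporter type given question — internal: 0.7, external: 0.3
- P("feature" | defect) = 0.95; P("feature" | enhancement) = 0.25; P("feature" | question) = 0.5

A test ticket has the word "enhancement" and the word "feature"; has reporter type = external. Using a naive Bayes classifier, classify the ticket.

enhancement

defect: 0.1 × 0.6 × 0.2 × 0.95 = 0.0114
enhancement: 0.85 × 0.65 × 0.5 × 0.25 = 0.0690625
question: 0.05 × 0.95 × 0.3 × 0.5 = 0.007125
Highest score → enhancement.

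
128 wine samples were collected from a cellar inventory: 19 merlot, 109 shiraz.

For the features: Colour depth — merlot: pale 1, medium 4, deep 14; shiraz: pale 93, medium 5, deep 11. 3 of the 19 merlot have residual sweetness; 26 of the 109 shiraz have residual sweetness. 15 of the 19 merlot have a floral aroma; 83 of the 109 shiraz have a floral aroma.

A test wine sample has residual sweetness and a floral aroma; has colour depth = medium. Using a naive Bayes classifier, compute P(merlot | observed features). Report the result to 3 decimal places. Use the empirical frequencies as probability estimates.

merlot: (19/128) × (4/19) × (3/19) × (15/19) ≈ 0.00389543
shiraz: (109/128) × (5/109) × (26/109) × (83/109) ≈ 0.0070951
P(merlot | x) = 0.00389543 / 0.01099053 ≈ 0.354

0.354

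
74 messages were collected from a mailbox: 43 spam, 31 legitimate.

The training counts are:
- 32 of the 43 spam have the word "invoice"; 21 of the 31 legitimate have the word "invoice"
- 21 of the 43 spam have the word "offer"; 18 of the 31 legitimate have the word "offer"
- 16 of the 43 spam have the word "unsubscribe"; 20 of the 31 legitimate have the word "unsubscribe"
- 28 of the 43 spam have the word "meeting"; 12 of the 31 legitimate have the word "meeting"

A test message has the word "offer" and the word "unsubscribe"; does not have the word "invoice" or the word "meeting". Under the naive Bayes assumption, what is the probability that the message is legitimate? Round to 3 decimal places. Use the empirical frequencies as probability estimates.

0.767

spam: (43/74) × (11/43) × (21/43) × (16/43) × (15/43) ≈ 0.00942293
legitimate: (31/74) × (10/31) × (18/31) × (20/31) × (19/31) ≈ 0.031027
P(legitimate | x) = 0.031027 / 0.04044993 ≈ 0.767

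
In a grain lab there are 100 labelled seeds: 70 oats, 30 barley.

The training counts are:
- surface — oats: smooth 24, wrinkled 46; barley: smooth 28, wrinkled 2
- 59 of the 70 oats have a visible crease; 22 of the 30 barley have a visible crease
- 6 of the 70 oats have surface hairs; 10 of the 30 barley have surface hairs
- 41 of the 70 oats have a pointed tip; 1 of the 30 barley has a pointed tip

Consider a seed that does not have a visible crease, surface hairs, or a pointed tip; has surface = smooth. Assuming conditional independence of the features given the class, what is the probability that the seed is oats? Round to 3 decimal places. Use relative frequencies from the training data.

oats: (70/100) × (24/70) × (11/70) × (64/70) × (29/70) ≈ 0.0142852
barley: (30/100) × (28/30) × (8/30) × (20/30) × (29/30) ≈ 0.0481185
P(oats | x) = 0.0142852 / 0.0624037 ≈ 0.229

0.229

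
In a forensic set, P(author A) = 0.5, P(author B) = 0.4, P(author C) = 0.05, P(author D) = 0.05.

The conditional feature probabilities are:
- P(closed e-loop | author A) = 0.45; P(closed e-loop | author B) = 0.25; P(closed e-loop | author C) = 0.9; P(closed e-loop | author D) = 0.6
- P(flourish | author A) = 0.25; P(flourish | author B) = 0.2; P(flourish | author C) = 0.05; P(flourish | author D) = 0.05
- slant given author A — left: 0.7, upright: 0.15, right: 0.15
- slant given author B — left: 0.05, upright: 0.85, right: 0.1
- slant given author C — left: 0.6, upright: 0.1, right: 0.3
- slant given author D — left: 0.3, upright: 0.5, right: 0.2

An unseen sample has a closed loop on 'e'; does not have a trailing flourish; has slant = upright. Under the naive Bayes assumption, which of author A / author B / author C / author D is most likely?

author A: 0.5 × 0.45 × (1−0.25) × 0.15 = 0.0253125
author B: 0.4 × 0.25 × (1−0.2) × 0.85 = 0.068
author C: 0.05 × 0.9 × (1−0.05) × 0.1 = 0.004275
author D: 0.05 × 0.6 × (1−0.05) × 0.5 = 0.01425
Highest score → author B.

author B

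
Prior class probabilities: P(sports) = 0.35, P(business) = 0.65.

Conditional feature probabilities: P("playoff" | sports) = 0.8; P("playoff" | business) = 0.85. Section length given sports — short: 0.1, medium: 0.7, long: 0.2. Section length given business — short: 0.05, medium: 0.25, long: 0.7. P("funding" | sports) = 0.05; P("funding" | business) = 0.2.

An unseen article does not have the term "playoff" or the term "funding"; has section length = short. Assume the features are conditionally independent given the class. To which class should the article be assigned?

sports: 0.35 × (1−0.8) × 0.1 × (1−0.05) = 0.00665
business: 0.65 × (1−0.85) × 0.05 × (1−0.2) = 0.0039
Highest score → sports.

sports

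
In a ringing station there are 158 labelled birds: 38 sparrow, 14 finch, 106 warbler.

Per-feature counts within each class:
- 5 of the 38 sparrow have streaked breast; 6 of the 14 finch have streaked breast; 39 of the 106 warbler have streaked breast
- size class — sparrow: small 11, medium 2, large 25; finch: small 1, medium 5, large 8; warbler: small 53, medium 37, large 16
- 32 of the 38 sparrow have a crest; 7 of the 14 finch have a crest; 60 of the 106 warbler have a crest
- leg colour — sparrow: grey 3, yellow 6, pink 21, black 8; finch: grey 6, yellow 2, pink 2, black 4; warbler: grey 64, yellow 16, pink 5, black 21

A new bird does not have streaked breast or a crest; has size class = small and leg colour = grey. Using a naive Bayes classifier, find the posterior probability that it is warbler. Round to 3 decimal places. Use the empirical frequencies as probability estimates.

0.973

sparrow: (38/158) × (33/38) × (11/38) × (6/38) × (3/38) ≈ 0.000753653
finch: (14/158) × (8/14) × (1/14) × (7/14) × (6/14) ≈ 0.000774994
warbler: (106/158) × (67/106) × (53/106) × (46/106) × (64/106) ≈ 0.0555538
P(warbler | x) = 0.0555538 / 0.057082447 ≈ 0.973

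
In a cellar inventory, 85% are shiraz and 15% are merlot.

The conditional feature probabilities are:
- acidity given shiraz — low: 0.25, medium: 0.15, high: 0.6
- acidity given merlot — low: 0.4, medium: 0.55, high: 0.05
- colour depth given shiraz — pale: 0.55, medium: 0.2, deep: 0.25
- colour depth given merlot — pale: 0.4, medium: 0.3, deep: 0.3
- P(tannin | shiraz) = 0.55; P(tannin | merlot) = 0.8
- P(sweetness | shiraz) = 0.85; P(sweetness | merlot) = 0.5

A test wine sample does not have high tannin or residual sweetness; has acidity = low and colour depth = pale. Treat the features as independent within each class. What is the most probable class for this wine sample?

shiraz

shiraz: 0.85 × 0.25 × 0.55 × (1−0.55) × (1−0.85) = 0.0078890625
merlot: 0.15 × 0.4 × 0.4 × (1−0.8) × (1−0.5) = 0.0024
Highest score → shiraz.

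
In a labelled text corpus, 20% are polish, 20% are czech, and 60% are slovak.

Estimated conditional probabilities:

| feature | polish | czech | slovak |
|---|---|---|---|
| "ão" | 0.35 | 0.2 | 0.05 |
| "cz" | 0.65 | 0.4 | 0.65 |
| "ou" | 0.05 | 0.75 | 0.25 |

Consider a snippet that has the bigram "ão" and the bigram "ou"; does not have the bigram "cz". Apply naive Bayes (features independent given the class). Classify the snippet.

czech

polish: 0.2 × 0.35 × (1−0.65) × 0.05 = 0.001225
czech: 0.2 × 0.2 × (1−0.4) × 0.75 = 0.018
slovak: 0.6 × 0.05 × (1−0.65) × 0.25 = 0.002625
Highest score → czech.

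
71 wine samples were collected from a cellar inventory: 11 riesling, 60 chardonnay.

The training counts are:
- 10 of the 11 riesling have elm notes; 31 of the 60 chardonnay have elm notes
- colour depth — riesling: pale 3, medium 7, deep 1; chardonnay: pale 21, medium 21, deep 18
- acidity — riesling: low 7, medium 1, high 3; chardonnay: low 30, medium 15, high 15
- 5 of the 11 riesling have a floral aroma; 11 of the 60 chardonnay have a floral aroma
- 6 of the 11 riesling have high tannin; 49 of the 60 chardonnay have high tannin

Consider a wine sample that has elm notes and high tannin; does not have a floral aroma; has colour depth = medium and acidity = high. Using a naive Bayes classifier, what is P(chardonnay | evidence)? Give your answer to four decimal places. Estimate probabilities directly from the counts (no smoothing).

riesling: (11/71) × (10/11) × (7/11) × (3/11) × (6/11) × (6/11) ≈ 0.00727265
chardonnay: (60/71) × (31/60) × (21/60) × (15/60) × (49/60) × (49/60) ≈ 0.0254801
P(chardonnay | x) = 0.0254801 / 0.03275275 ≈ 0.7780

0.7780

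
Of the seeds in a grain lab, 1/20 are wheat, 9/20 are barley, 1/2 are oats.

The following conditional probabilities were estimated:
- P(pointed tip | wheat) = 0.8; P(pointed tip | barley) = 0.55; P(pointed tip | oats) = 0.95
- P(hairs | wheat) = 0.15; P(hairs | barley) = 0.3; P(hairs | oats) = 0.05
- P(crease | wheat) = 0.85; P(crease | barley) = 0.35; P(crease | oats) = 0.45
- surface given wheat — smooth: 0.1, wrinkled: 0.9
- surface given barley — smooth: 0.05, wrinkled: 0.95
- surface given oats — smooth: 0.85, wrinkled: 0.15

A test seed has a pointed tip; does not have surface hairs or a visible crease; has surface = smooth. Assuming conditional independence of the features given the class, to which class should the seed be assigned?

wheat: 0.05 × 0.8 × (1−0.15) × (1−0.85) × 0.1 = 0.00051
barley: 0.45 × 0.55 × (1−0.3) × (1−0.35) × 0.05 = 0.005630625
oats: 0.5 × 0.95 × (1−0.05) × (1−0.45) × 0.85 = 0.210959375
Highest score → oats.

oats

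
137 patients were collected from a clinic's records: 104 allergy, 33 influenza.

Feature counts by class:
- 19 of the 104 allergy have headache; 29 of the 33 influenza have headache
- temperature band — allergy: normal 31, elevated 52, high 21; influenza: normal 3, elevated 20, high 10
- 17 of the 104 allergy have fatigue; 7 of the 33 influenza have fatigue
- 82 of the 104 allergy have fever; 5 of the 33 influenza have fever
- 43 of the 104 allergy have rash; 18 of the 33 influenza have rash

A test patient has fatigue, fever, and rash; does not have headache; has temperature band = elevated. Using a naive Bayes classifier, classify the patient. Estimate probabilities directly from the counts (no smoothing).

allergy: (104/137) × (85/104) × (52/104) × (17/104) × (82/104) × (43/104) ≈ 0.016531
influenza: (33/137) × (4/33) × (20/33) × (7/33) × (5/33) × (18/33) ≈ 0.000310209
Highest score → allergy.

allergy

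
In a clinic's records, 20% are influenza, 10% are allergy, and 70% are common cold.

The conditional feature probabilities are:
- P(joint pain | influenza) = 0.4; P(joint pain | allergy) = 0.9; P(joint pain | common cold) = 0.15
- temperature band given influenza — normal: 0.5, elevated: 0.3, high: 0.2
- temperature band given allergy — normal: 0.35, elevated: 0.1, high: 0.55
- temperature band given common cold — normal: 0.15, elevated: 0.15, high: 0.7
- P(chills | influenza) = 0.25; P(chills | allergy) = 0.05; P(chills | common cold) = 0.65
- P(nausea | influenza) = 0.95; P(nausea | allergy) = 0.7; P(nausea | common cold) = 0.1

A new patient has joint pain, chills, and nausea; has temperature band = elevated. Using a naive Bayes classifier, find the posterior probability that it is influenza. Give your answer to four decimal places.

0.8098

influenza: 0.2 × 0.4 × 0.3 × 0.25 × 0.95 = 0.0057
allergy: 0.1 × 0.9 × 0.1 × 0.05 × 0.7 = 0.000315
common cold: 0.7 × 0.15 × 0.15 × 0.65 × 0.1 = 0.00102375
P(influenza | x) = 0.0057 / 0.00703875 ≈ 0.8098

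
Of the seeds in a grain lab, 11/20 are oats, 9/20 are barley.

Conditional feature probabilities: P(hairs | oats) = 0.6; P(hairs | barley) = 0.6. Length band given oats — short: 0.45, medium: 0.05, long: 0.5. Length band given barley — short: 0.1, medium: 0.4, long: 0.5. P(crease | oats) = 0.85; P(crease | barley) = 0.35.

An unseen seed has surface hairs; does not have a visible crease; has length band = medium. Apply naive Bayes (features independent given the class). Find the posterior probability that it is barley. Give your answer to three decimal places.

oats: 0.55 × 0.6 × 0.05 × (1−0.85) = 0.002475
barley: 0.45 × 0.6 × 0.4 × (1−0.35) = 0.0702
P(barley | x) = 0.0702 / 0.072675 ≈ 0.966

0.966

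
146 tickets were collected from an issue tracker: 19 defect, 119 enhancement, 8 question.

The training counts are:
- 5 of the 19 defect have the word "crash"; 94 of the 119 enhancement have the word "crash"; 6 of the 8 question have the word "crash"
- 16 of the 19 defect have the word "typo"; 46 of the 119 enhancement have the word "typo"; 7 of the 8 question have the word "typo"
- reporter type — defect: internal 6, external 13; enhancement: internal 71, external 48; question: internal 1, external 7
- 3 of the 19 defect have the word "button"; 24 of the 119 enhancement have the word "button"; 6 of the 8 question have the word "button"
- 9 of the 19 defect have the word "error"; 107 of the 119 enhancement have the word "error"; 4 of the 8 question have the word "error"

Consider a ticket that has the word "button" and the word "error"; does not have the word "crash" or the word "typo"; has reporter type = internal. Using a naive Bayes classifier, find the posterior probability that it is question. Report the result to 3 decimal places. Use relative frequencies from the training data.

0.007

defect: (19/146) × (14/19) × (3/19) × (6/19) × (3/19) × (9/19) ≈ 0.0003576
enhancement: (119/146) × (25/119) × (73/119) × (71/119) × (24/119) × (107/119) ≈ 0.0113652
question: (8/146) × (2/8) × (1/8) × (1/8) × (6/8) × (4/8) ≈ 0.0000802654
P(question | x) = 0.0000802654 / 0.0118030654 ≈ 0.007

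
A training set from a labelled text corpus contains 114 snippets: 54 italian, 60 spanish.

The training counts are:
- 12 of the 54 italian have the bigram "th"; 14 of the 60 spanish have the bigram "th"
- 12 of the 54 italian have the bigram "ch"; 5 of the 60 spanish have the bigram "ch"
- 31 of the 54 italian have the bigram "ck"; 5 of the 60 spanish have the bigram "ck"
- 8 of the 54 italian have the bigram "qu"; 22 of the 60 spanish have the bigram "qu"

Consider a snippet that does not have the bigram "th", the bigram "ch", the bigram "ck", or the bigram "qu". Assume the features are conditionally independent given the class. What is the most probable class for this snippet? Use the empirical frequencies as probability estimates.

italian: (54/114) × (42/54) × (42/54) × (23/54) × (46/54) ≈ 0.103968
spanish: (60/114) × (46/60) × (55/60) × (55/60) × (38/60) ≈ 0.214738
Highest score → spanish.

spanish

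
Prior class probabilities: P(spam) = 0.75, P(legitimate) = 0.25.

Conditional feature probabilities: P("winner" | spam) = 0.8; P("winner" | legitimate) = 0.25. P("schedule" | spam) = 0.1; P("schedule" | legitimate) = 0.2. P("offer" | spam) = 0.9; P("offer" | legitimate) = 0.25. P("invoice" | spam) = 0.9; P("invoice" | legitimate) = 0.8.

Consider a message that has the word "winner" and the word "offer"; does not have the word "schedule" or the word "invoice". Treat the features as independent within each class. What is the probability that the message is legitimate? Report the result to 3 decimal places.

spam: 0.75 × 0.8 × (1−0.1) × 0.9 × (1−0.9) = 0.0486
legitimate: 0.25 × 0.25 × (1−0.2) × 0.25 × (1−0.8) = 0.0025
P(legitimate | x) = 0.0025 / 0.0511 ≈ 0.049

0.049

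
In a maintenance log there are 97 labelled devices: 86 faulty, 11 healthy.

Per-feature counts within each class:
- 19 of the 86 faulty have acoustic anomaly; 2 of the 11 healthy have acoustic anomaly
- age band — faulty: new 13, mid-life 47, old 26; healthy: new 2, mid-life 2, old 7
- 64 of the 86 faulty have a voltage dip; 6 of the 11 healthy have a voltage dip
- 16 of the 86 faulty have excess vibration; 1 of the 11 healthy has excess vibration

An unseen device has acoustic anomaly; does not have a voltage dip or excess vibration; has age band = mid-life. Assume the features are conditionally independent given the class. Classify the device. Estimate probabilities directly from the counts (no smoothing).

faulty: (86/97) × (19/86) × (47/86) × (22/86) × (70/86) ≈ 0.0222897
healthy: (11/97) × (2/11) × (2/11) × (5/11) × (10/11) ≈ 0.0015491
Highest score → faulty.

faulty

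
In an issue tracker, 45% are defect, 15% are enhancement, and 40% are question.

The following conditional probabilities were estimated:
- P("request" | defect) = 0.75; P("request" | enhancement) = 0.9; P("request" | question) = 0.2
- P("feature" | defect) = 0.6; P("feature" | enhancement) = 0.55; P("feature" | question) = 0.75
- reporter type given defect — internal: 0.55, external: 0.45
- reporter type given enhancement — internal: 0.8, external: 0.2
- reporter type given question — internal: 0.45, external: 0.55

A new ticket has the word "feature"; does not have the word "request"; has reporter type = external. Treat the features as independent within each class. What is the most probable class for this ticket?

defect: 0.45 × (1−0.75) × 0.6 × 0.45 = 0.030375
enhancement: 0.15 × (1−0.9) × 0.55 × 0.2 = 0.00165
question: 0.4 × (1−0.2) × 0.75 × 0.55 = 0.132
Highest score → question.

question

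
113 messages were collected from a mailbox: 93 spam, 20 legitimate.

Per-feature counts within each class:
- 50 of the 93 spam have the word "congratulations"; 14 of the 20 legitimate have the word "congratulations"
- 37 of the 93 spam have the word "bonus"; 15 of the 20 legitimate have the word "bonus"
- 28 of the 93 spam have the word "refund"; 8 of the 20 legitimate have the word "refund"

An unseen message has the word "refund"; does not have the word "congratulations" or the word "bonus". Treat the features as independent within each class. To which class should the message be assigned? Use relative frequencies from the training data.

spam

spam: (93/113) × (43/93) × (56/93) × (28/93) ≈ 0.0689875
legitimate: (20/113) × (6/20) × (5/20) × (8/20) ≈ 0.00530973
Highest score → spam.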